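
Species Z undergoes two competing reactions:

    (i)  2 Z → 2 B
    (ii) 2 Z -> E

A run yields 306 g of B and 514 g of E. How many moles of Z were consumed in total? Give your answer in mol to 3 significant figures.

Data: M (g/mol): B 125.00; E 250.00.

6.56 mol

n(B) = 306 / 125.00 = 2.448 mol
n(E) = 514 / 250.00 = 2.056 mol
n(Z) via (i) = (2/2)×2.448 = 2.448 mol
n(Z) via (ii) = (2/1)×2.056 = 4.112 mol
total n(Z) = 2.448 + 4.112 = 6.560 mol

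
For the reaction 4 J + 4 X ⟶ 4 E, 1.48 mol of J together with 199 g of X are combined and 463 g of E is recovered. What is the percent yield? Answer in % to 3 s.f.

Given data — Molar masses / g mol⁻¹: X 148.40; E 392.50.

n(J) = 1.480 mol
n(X) = 199.0 / 148.40 = 1.341 mol
n/ν for J = 1.480/4 = 0.3700
n/ν for X = 1.341/4 = 0.3353
Smallest n/ν is X → limiting reagent.
theoretical n(E) = (4/4) × 1.341 = 1.341 mol → 526.3 g
% yield = 463 / 526.3 × 100 = 87.97 %

88.0 %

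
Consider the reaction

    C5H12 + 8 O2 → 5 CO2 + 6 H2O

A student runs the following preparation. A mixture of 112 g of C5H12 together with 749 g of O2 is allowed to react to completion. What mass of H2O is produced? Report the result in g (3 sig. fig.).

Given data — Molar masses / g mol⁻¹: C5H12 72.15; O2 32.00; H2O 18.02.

n(C5H12) = 112.0 / 72.15 = 1.552 mol
n(O2) = 749.0 / 32.00 = 23.41 mol
n/ν for C5H12 = 1.552/1 = 1.552
n/ν for O2 = 23.41/8 = 2.926
Smallest n/ν is C5H12 → limiting reagent.
n(H2O) = (6/1) × 1.552 = 9.312 mol
mass = 9.312 × 18.02 = 167.8 g

168 g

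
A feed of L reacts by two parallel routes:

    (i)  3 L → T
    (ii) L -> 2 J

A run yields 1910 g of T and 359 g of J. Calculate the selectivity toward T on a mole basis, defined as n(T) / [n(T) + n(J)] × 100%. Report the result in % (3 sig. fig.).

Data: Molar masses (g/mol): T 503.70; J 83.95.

47.0 %

n(T) = 1910 / 503.70 = 3.792 mol
n(J) = 359 / 83.95 = 4.276 mol
selectivity = 3.792/(3.792+4.276) × 100 = 47.00 %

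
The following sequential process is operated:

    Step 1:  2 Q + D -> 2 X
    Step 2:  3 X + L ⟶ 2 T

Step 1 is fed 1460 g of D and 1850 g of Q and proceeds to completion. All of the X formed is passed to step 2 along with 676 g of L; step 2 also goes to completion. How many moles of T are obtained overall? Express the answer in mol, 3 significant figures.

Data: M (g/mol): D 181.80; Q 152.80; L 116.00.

Step 1:
n(D) = 1460 / 181.80 = 8.031 mol
n(Q) = 1850 / 152.80 = 12.11 mol
n/ν for D = 8.031/1 = 8.031
n/ν for Q = 12.11/2 = 6.055
Smallest n/ν is Q → limiting reagent.
n(X) produced = (2/2) × 12.11 = 12.11 mol
Step 2:
n(X) available = 12.11 mol
n(L) = 676.0 / 116.00 = 5.828 mol
n/ν for X = 12.11/3 = 4.037
n/ν for L = 5.828/1 = 5.828
Smallest n/ν is X → limiting reagent.
n(T) = (2/3) × 12.11 = 8.073 mol

8.07 mol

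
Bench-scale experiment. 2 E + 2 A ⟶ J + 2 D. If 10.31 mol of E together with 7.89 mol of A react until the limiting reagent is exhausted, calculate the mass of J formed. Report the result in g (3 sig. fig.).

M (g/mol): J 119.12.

n(E) = 10.31 mol
n(A) = 7.890 mol
n/ν for E = 10.31/2 = 5.155
n/ν for A = 7.890/2 = 3.945
Smallest n/ν is A → limiting reagent.
n(J) = (1/2) × 7.890 = 3.945 mol
mass = 3.945 × 119.12 = 469.9 g

470 g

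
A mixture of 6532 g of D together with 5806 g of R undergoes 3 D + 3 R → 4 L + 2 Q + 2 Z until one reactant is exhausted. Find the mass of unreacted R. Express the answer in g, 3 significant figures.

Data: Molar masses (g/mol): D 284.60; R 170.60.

n(D) = 6532 / 284.60 = 22.95 mol
n(R) = 5806 / 170.60 = 34.03 mol
n/ν → D: 7.650, R: 11.34; D is limiting.
R consumed = (3/3) × 22.95 = 22.95 mol
R remaining = 34.03 − 22.95 = 11.08 mol
mass = 11.08 × 170.60 = 1890 g

1890 g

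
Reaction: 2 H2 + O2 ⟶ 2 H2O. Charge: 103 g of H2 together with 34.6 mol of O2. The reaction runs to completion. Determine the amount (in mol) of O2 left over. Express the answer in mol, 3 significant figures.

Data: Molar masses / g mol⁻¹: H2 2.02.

n(H2) = 103.0 / 2.02 = 50.99 mol
n(O2) = 34.60 mol
n/ν → H2: 25.50, O2: 34.60; H2 is limiting.
O2 consumed = (1/2) × 50.99 = 25.50 mol
O2 remaining = 34.60 − 25.50 = 9.100 mol

9.10 mol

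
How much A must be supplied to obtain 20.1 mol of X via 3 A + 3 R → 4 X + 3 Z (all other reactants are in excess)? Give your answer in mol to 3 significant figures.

n(X) = 20.10 mol
n(A) = (3/4) × 20.10 = 15.08 mol

15.1 mol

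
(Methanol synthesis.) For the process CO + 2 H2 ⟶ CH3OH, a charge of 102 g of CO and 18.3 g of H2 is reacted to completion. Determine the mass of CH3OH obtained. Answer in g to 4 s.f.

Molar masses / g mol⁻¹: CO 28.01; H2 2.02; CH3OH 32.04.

n(CO) = 102.0 / 28.01 = 3.642 mol
n(H2) = 18.30 / 2.02 = 9.059 mol
n/ν → CO: 3.642, H2: 4.530; CO is limiting.
n(CH3OH) = (1/1) × 3.642 = 3.642 mol
mass = 3.642 × 32.04 = 116.7 g

116.7 g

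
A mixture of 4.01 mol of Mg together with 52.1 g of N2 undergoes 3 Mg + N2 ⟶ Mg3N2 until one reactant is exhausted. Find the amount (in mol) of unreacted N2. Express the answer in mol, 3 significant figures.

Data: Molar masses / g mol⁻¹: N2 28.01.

0.523 mol

n(Mg) = 4.010 mol
n(N2) = 52.10 / 28.01 = 1.860 mol
n/ν for Mg = 4.010/3 = 1.337
n/ν for N2 = 1.860/1 = 1.860
Smallest n/ν is Mg → limiting reagent.
N2 consumed = (1/3) × 4.010 = 1.337 mol
N2 remaining = 1.860 − 1.337 = 0.5230 mol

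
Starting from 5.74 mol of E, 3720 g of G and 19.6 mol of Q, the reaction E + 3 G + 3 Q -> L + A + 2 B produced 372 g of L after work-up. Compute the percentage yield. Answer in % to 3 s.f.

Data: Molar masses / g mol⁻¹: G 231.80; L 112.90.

61.6 %

n(E) = 5.740 mol
n(G) = 3720 / 231.80 = 16.05 mol
n(Q) = 19.60 mol
n/ν → E: 5.740, G: 5.350, Q: 6.533; G is limiting.
theoretical n(L) = (1/3) × 16.05 = 5.350 mol → 604.0 g
% yield = 372 / 604.0 × 100 = 61.59 %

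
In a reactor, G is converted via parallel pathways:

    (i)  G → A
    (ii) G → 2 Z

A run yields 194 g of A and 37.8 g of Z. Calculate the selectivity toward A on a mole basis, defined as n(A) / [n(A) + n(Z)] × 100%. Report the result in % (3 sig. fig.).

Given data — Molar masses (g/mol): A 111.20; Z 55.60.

n(A) = 194 / 111.20 = 1.745 mol
n(Z) = 37.8 / 55.60 = 0.6799 mol
selectivity = 1.745/(1.745+0.6799) × 100 = 71.96 %

72.0 %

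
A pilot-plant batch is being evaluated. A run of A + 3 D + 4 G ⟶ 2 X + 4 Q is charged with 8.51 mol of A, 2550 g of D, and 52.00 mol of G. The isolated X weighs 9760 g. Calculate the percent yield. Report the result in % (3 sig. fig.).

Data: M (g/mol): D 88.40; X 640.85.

n(A) = 8.510 mol
n(D) = 2550 / 88.40 = 28.85 mol
n(G) = 52.00 mol
n/ν → A: 8.510, D: 9.617, G: 13.00; A is limiting.
theoretical n(X) = (2/1) × 8.510 = 17.02 mol → 10910 g
% yield = 9760 / 10910 × 100 = 89.46 %

89.5 %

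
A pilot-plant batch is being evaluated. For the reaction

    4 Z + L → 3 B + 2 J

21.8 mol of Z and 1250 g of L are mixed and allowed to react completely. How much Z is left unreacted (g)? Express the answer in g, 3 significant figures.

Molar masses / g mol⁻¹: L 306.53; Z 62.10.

n(Z) = 21.80 mol
n(L) = 1250 / 306.53 = 4.078 mol
n/ν → Z: 5.450, L: 4.078; L is limiting.
Z consumed = (4/1) × 4.078 = 16.31 mol
Z remaining = 21.80 − 16.31 = 5.490 mol
mass = 5.490 × 62.10 = 340.9 g

341 g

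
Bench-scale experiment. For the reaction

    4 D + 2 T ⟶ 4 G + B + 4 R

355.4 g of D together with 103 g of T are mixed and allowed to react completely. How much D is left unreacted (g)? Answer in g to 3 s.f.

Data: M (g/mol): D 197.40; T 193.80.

n(D) = 355.4 / 197.40 = 1.800 mol
n(T) = 103.0 / 193.80 = 0.5315 mol
n/ν for D = 1.800/4 = 0.4500
n/ν for T = 0.5315/2 = 0.2658
Smallest n/ν is T → limiting reagent.
D consumed = (4/2) × 0.5315 = 1.063 mol
D remaining = 1.800 − 1.063 = 0.7370 mol
mass = 0.7370 × 197.40 = 145.5 g

146 g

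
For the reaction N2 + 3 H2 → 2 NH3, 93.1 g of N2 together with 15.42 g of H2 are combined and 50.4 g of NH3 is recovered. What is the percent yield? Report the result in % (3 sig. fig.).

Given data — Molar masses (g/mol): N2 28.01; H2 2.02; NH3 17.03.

58.2 %

n(N2) = 93.10 / 28.01 = 3.324 mol
n(H2) = 15.42 / 2.02 = 7.634 mol
n/ν for N2 = 3.324/1 = 3.324
n/ν for H2 = 7.634/3 = 2.545
Smallest n/ν is H2 → limiting reagent.
theoretical n(NH3) = (2/3) × 7.634 = 5.089 mol → 86.67 g
% yield = 50.4 / 86.67 × 100 = 58.15 %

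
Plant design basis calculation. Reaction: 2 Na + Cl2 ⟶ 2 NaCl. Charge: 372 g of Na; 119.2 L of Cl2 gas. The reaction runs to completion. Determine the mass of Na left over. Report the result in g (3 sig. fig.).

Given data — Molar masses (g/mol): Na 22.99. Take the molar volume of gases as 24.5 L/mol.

n(Na) = 372.0 / 22.99 = 16.18 mol
n(Cl2) = 119.2 / 24.5 = 4.865 mol
n/ν for Na = 16.18/2 = 8.090
n/ν for Cl2 = 4.865/1 = 4.865
Smallest n/ν is Cl2 → limiting reagent.
Na consumed = (2/1) × 4.865 = 9.730 mol
Na remaining = 16.18 − 9.730 = 6.450 mol
mass = 6.450 × 22.99 = 148.3 g

148 g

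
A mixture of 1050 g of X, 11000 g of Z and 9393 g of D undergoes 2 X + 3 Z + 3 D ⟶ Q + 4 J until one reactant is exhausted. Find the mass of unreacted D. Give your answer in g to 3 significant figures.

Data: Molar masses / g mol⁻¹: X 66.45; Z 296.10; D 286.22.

n(X) = 1050 / 66.45 = 15.80 mol
n(Z) = 11000 / 296.10 = 37.15 mol
n(D) = 9393 / 286.22 = 32.82 mol
n/ν for X = 15.80/2 = 7.900
n/ν for Z = 37.15/3 = 12.38
n/ν for D = 32.82/3 = 10.94
Smallest n/ν is X → limiting reagent.
D consumed = (3/2) × 15.80 = 23.70 mol
D remaining = 32.82 − 23.70 = 9.120 mol
mass = 9.120 × 286.22 = 2610 g

2610 g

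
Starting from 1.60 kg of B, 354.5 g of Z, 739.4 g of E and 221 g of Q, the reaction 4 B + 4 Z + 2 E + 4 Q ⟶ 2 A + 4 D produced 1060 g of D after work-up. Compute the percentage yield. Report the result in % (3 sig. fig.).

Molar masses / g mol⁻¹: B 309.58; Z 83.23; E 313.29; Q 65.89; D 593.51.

n(B) = 1.600×1000 / 309.58 = 5.168 mol
n(Z) = 354.5 / 83.23 = 4.259 mol
n(E) = 739.4 / 313.29 = 2.360 mol
n(Q) = 221.0 / 65.89 = 3.354 mol
n/ν → B: 1.292, Z: 1.065, E: 1.180, Q: 0.8385; Q is limiting.
theoretical n(D) = (4/4) × 3.354 = 3.354 mol → 1991 g
% yield = 1060 / 1991 × 100 = 53.24 %

53.2 %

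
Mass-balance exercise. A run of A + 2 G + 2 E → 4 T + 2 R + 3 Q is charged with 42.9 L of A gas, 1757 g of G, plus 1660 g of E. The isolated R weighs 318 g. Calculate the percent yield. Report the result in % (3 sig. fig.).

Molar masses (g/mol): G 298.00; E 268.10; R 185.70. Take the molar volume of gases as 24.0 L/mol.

47.9 %

n(A) = 42.90 / 24.0 = 1.788 mol
n(G) = 1757 / 298.00 = 5.896 mol
n(E) = 1660 / 268.10 = 6.192 mol
n/ν for A = 1.788/1 = 1.788
n/ν for G = 5.896/2 = 2.948
n/ν for E = 6.192/2 = 3.096
Smallest n/ν is A → limiting reagent.
theoretical n(R) = (2/1) × 1.788 = 3.576 mol → 664.1 g
% yield = 318 / 664.1 × 100 = 47.88 %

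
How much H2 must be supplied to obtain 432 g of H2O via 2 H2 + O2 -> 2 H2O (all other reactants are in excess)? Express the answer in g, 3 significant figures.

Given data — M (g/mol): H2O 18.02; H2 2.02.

48.4 g

n(H2O) = 432 / 18.02 = 23.97 mol
n(H2) = (2/2) × 23.97 = 23.97 mol
mass = 23.97 × 2.02 = 48.42 g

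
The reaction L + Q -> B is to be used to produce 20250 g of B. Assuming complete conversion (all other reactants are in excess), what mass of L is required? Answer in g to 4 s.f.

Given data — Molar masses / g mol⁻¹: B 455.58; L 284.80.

n(B) = 20250 / 455.58 = 44.45 mol
n(L) = (1/1) × 44.45 = 44.45 mol
mass = 44.45 × 284.80 = 12660 g

12660 g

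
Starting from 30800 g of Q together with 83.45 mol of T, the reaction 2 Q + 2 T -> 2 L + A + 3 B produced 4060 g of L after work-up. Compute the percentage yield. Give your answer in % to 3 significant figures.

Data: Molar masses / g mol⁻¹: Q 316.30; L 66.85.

n(Q) = 30800 / 316.30 = 97.38 mol
n(T) = 83.45 mol
n/ν for Q = 97.38/2 = 48.69
n/ν for T = 83.45/2 = 41.73
Smallest n/ν is T → limiting reagent.
theoretical n(L) = (2/2) × 83.45 = 83.45 mol → 5579 g
% yield = 4060 / 5579 × 100 = 72.77 %

72.8 %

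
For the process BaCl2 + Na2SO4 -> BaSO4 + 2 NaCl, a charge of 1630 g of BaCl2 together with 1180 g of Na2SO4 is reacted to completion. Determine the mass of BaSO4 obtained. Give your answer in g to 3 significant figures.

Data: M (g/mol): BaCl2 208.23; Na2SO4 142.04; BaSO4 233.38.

n(BaCl2) = 1630 / 208.23 = 7.828 mol
n(Na2SO4) = 1180 / 142.04 = 8.308 mol
n/ν → BaCl2: 7.828, Na2SO4: 8.308; BaCl2 is limiting.
n(BaSO4) = (1/1) × 7.828 = 7.828 mol
mass = 7.828 × 233.38 = 1827 g

1830 g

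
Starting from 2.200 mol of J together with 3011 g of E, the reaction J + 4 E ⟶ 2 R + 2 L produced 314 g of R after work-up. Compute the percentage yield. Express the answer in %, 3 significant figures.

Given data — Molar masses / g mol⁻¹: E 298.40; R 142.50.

50.1 %

n(J) = 2.200 mol
n(E) = 3011 / 298.40 = 10.09 mol
n/ν for J = 2.200/1 = 2.200
n/ν for E = 10.09/4 = 2.523
Smallest n/ν is J → limiting reagent.
theoretical n(R) = (2/1) × 2.200 = 4.400 mol → 627.0 g
% yield = 314 / 627.0 × 100 = 50.08 %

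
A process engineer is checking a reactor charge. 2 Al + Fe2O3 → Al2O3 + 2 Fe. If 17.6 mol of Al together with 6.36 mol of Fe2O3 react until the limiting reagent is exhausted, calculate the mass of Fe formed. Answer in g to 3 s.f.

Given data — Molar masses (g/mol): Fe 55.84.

n(Al) = 17.60 mol
n(Fe2O3) = 6.360 mol
n/ν for Al = 17.60/2 = 8.800
n/ν for Fe2O3 = 6.360/1 = 6.360
Smallest n/ν is Fe2O3 → limiting reagent.
n(Fe) = (2/1) × 6.360 = 12.72 mol
mass = 12.72 × 55.84 = 710.3 g

710 g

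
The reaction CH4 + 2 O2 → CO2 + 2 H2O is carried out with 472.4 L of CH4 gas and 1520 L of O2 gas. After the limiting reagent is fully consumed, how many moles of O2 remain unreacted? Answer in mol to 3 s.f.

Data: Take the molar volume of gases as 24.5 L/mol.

23.5 mol

n(CH4) = 472.4 / 24.5 = 19.28 mol
n(O2) = 1520 / 24.5 = 62.04 mol
n/ν for CH4 = 19.28/1 = 19.28
n/ν for O2 = 62.04/2 = 31.02
Smallest n/ν is CH4 → limiting reagent.
O2 consumed = (2/1) × 19.28 = 38.56 mol
O2 remaining = 62.04 − 38.56 = 23.48 mol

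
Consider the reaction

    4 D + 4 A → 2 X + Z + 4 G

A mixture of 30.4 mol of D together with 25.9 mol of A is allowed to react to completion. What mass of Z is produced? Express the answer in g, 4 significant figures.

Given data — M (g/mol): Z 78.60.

n(D) = 30.40 mol
n(A) = 25.90 mol
n/ν for D = 30.40/4 = 7.600
n/ν for A = 25.90/4 = 6.475
Smallest n/ν is A → limiting reagent.
n(Z) = (1/4) × 25.90 = 6.475 mol
mass = 6.475 × 78.60 = 508.9 g

508.9 g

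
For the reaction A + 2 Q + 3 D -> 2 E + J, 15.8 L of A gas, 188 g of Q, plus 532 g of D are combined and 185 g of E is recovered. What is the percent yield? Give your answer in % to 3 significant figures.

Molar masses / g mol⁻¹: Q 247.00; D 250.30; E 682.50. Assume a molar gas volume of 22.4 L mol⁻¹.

n(A) = 15.80 / 22.4 = 0.7054 mol
n(Q) = 188.0 / 247.00 = 0.7611 mol
n(D) = 532.0 / 250.30 = 2.125 mol
n/ν for A = 0.7054/1 = 0.7054
n/ν for Q = 0.7611/2 = 0.3806
n/ν for D = 2.125/3 = 0.7083
Smallest n/ν is Q → limiting reagent.
theoretical n(E) = (2/2) × 0.7611 = 0.7611 mol → 519.5 g
% yield = 185 / 519.5 × 100 = 35.61 %

35.6 %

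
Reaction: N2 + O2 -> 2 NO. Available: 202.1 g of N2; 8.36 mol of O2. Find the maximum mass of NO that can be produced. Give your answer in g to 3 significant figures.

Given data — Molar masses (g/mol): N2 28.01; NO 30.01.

433 g

n(N2) = 202.1 / 28.01 = 7.215 mol
n(O2) = 8.360 mol
n/ν for N2 = 7.215/1 = 7.215
n/ν for O2 = 8.360/1 = 8.360
Smallest n/ν is N2 → limiting reagent.
n(NO) = (2/1) × 7.215 = 14.43 mol
mass = 14.43 × 30.01 = 433.0 g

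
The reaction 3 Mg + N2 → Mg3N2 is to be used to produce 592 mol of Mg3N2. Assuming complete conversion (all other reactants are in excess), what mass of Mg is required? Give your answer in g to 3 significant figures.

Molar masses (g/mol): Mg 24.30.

43200 g

n(Mg3N2) = 592.0 mol
n(Mg) = (3/1) × 592.0 = 1776 mol
mass = 1776 × 24.30 = 43160 g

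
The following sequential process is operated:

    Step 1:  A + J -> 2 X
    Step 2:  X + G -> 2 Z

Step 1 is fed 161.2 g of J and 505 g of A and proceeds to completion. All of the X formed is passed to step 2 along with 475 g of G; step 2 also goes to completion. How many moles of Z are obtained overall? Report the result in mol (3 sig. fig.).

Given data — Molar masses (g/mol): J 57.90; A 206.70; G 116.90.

8.13 mol

Step 1:
n(J) = 161.2 / 57.90 = 2.784 mol
n(A) = 505.0 / 206.70 = 2.443 mol
n/ν for J = 2.784/1 = 2.784
n/ν for A = 2.443/1 = 2.443
Smallest n/ν is A → limiting reagent.
n(X) produced = (2/1) × 2.443 = 4.886 mol
Step 2:
n(X) available = 4.886 mol
n(G) = 475.0 / 116.90 = 4.063 mol
n/ν for X = 4.886/1 = 4.886
n/ν for G = 4.063/1 = 4.063
Smallest n/ν is G → limiting reagent.
n(Z) = (2/1) × 4.063 = 8.126 mol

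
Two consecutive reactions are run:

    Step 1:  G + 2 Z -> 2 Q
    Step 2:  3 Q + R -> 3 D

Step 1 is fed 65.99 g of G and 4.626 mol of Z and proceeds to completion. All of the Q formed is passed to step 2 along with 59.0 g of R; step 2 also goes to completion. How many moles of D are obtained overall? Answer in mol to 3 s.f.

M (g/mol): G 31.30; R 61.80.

Step 1:
n(G) = 65.99 / 31.30 = 2.108 mol
n(Z) = 4.626 mol
n/ν → G: 2.108, Z: 2.313; G is limiting.
n(Q) produced = (2/1) × 2.108 = 4.216 mol
Step 2:
n(Q) available = 4.216 mol
n(R) = 59.00 / 61.80 = 0.9547 mol
n/ν → Q: 1.405, R: 0.9547; R is limiting.
n(D) = (3/1) × 0.9547 = 2.864 mol

2.86 mol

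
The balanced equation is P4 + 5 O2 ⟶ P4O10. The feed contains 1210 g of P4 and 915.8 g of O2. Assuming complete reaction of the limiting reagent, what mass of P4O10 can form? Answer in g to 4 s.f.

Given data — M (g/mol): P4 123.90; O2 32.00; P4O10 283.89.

1625 g

n(P4) = 1210 / 123.90 = 9.766 mol
n(O2) = 915.8 / 32.00 = 28.62 mol
n/ν → P4: 9.766, O2: 5.724; O2 is limiting.
n(P4O10) = (1/5) × 28.62 = 5.724 mol
mass = 5.724 × 283.89 = 1625 g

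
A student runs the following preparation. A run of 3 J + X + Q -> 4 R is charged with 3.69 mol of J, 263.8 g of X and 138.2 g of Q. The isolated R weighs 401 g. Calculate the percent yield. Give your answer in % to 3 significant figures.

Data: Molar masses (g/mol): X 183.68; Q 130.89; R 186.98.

n(J) = 3.690 mol
n(X) = 263.8 / 183.68 = 1.436 mol
n(Q) = 138.2 / 130.89 = 1.056 mol
n/ν for J = 3.690/3 = 1.230
n/ν for X = 1.436/1 = 1.436
n/ν for Q = 1.056/1 = 1.056
Smallest n/ν is Q → limiting reagent.
theoretical n(R) = (4/1) × 1.056 = 4.224 mol → 789.8 g
% yield = 401 / 789.8 × 100 = 50.77 %

50.8 %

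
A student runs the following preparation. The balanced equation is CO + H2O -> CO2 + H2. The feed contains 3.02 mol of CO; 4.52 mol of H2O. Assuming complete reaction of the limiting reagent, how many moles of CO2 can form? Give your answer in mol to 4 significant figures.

n(CO) = 3.020 mol
n(H2O) = 4.520 mol
n/ν → CO: 3.020, H2O: 4.520; CO is limiting.
n(CO2) = (1/1) × 3.020 = 3.020 mol

3.020 mol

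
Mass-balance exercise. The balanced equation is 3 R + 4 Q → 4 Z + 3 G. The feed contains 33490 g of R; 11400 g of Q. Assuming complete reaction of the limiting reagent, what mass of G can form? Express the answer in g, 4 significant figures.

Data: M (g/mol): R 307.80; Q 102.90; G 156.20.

n(R) = 33490 / 307.80 = 108.8 mol
n(Q) = 11400 / 102.90 = 110.8 mol
n/ν for R = 108.8/3 = 36.27
n/ν for Q = 110.8/4 = 27.70
Smallest n/ν is Q → limiting reagent.
n(G) = (3/4) × 110.8 = 83.10 mol
mass = 83.10 × 156.20 = 12980 g

12980 g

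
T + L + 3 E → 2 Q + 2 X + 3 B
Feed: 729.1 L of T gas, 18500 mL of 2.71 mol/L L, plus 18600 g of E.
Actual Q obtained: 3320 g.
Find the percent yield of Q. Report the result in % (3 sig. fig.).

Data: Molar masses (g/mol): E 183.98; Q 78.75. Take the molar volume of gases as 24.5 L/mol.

n(T) = 729.1 / 24.5 = 29.76 mol
n(L) = 2.71 × 18500/1000 = 50.14 mol
n(E) = 18600 / 183.98 = 101.1 mol
n/ν for T = 29.76/1 = 29.76
n/ν for L = 50.14/1 = 50.14
n/ν for E = 101.1/3 = 33.70
Smallest n/ν is T → limiting reagent.
theoretical n(Q) = (2/1) × 29.76 = 59.52 mol → 4687 g
% yield = 3320 / 4687 × 100 = 70.83 %

70.8 %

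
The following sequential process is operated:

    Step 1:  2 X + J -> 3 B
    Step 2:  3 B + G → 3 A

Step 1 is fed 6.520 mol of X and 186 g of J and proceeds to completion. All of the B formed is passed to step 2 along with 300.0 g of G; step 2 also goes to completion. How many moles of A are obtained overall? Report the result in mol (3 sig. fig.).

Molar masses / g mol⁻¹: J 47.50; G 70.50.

9.78 mol

Step 1:
n(X) = 6.520 mol
n(J) = 186.0 / 47.50 = 3.916 mol
n/ν for X = 6.520/2 = 3.260
n/ν for J = 3.916/1 = 3.916
Smallest n/ν is X → limiting reagent.
n(B) produced = (3/2) × 6.520 = 9.780 mol
Step 2:
n(B) available = 9.780 mol
n(G) = 300.0 / 70.50 = 4.255 mol
n/ν for B = 9.780/3 = 3.260
n/ν for G = 4.255/1 = 4.255
Smallest n/ν is B → limiting reagent.
n(A) = (3/3) × 9.780 = 9.780 mol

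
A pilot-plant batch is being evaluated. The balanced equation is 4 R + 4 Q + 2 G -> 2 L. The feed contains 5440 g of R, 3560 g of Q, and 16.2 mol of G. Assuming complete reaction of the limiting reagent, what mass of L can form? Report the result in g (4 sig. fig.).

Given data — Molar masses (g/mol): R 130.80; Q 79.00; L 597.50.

9680 g

n(R) = 5440 / 130.80 = 41.59 mol
n(Q) = 3560 / 79.00 = 45.06 mol
n(G) = 16.20 mol
n/ν for R = 41.59/4 = 10.40
n/ν for Q = 45.06/4 = 11.27
n/ν for G = 16.20/2 = 8.100
Smallest n/ν is G → limiting reagent.
n(L) = (2/2) × 16.20 = 16.20 mol
mass = 16.20 × 597.50 = 9680 g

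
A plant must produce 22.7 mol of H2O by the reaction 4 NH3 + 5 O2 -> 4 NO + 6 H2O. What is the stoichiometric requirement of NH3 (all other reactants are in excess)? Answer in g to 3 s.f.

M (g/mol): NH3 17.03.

n(H2O) = 22.70 mol
n(NH3) = (4/6) × 22.70 = 15.13 mol
mass = 15.13 × 17.03 = 257.7 g

258 g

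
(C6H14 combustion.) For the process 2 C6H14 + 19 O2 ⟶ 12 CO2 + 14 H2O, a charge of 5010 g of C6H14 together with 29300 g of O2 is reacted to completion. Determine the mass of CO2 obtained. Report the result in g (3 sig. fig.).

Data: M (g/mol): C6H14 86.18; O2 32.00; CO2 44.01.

n(C6H14) = 5010 / 86.18 = 58.13 mol
n(O2) = 29300 / 32.00 = 915.6 mol
n/ν for C6H14 = 58.13/2 = 29.07
n/ν for O2 = 915.6/19 = 48.19
Smallest n/ν is C6H14 → limiting reagent.
n(CO2) = (12/2) × 58.13 = 348.8 mol
mass = 348.8 × 44.01 = 15350 g

15400 g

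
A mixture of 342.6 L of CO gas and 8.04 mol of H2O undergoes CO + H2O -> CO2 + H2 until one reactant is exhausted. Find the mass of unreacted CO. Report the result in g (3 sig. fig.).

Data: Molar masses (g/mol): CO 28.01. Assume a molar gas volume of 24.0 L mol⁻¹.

175 g

n(CO) = 342.6 / 24.0 = 14.28 mol
n(H2O) = 8.040 mol
n/ν → CO: 14.28, H2O: 8.040; H2O is limiting.
CO consumed = (1/1) × 8.040 = 8.040 mol
CO remaining = 14.28 − 8.040 = 6.240 mol
mass = 6.240 × 28.01 = 174.8 g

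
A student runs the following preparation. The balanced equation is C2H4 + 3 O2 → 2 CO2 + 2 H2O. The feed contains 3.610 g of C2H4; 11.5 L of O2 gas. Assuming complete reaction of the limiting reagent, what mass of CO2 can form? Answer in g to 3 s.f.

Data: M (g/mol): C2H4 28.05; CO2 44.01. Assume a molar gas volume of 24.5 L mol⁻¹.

n(C2H4) = 3.610 / 28.05 = 0.1287 mol
n(O2) = 11.50 / 24.5 = 0.4694 mol
n/ν for C2H4 = 0.1287/1 = 0.1287
n/ν for O2 = 0.4694/3 = 0.1565
Smallest n/ν is C2H4 → limiting reagent.
n(CO2) = (2/1) × 0.1287 = 0.2574 mol
mass = 0.2574 × 44.01 = 11.33 g

11.3 g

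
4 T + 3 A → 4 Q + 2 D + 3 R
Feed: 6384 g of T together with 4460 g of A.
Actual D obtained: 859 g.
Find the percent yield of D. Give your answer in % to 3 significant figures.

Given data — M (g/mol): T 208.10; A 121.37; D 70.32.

79.6 %

n(T) = 6384 / 208.10 = 30.68 mol
n(A) = 4460 / 121.37 = 36.75 mol
n/ν for T = 30.68/4 = 7.670
n/ν for A = 36.75/3 = 12.25
Smallest n/ν is T → limiting reagent.
theoretical n(D) = (2/4) × 30.68 = 15.34 mol → 1079 g
% yield = 859 / 1079 × 100 = 79.61 %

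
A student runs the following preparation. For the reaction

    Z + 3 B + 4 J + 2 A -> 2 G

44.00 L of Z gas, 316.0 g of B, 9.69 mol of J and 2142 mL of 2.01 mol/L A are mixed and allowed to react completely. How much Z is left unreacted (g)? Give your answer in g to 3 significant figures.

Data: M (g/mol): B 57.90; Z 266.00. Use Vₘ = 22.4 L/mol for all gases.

n(Z) = 44.00 / 22.4 = 1.964 mol
n(B) = 316.0 / 57.90 = 5.458 mol
n(J) = 9.690 mol
n(A) = 2.01 × 2142/1000 = 4.305 mol
n/ν for Z = 1.964/1 = 1.964
n/ν for B = 5.458/3 = 1.819
n/ν for J = 9.690/4 = 2.423
n/ν for A = 4.305/2 = 2.153
Smallest n/ν is B → limiting reagent.
Z consumed = (1/3) × 5.458 = 1.819 mol
Z remaining = 1.964 − 1.819 = 0.1450 mol
mass = 0.1450 × 266.00 = 38.57 g

38.6 g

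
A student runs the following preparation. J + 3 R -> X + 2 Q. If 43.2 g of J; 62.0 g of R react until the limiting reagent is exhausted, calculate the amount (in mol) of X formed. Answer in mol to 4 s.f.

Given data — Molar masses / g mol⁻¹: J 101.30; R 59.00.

n(J) = 43.20 / 101.30 = 0.4265 mol
n(R) = 62.00 / 59.00 = 1.051 mol
n/ν → J: 0.4265, R: 0.3503; R is limiting.
n(X) = (1/3) × 1.051 = 0.3503 mol

0.3503 mol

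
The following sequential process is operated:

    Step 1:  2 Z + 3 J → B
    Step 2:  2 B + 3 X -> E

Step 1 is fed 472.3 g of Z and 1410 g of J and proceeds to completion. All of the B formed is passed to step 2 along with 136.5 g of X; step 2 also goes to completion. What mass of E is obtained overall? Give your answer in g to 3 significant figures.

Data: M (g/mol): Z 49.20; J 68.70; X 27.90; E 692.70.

Step 1:
n(Z) = 472.3 / 49.20 = 9.600 mol
n(J) = 1410 / 68.70 = 20.52 mol
n/ν for Z = 9.600/2 = 4.800
n/ν for J = 20.52/3 = 6.840
Smallest n/ν is Z → limiting reagent.
n(B) produced = (1/2) × 9.600 = 4.800 mol
Step 2:
n(B) available = 4.800 mol
n(X) = 136.5 / 27.90 = 4.892 mol
n/ν for B = 4.800/2 = 2.400
n/ν for X = 4.892/3 = 1.631
Smallest n/ν is X → limiting reagent.
n(E) = (1/3) × 4.892 = 1.631 mol
mass = 1.631 × 692.70 = 1130 g

1130 g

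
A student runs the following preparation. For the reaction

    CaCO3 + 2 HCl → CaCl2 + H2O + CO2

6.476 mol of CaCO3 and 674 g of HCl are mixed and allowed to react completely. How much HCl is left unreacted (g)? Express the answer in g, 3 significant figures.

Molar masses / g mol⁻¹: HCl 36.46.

202 g

n(CaCO3) = 6.476 mol
n(HCl) = 674.0 / 36.46 = 18.49 mol
n/ν → CaCO3: 6.476, HCl: 9.245; CaCO3 is limiting.
HCl consumed = (2/1) × 6.476 = 12.95 mol
HCl remaining = 18.49 − 12.95 = 5.540 mol
mass = 5.540 × 36.46 = 202.0 g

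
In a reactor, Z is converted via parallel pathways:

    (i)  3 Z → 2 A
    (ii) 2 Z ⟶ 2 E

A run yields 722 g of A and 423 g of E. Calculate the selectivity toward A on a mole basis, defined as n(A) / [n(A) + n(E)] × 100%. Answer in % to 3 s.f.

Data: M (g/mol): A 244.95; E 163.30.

53.2 %

n(A) = 722 / 244.95 = 2.948 mol
n(E) = 423 / 163.30 = 2.590 mol
selectivity = 2.948/(2.948+2.590) × 100 = 53.23 %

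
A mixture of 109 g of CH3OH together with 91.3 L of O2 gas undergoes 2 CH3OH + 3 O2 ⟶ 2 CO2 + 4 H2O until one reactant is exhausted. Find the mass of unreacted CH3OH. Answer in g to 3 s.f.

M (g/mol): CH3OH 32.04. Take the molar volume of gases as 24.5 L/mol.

29.4 g

n(CH3OH) = 109.0 / 32.04 = 3.402 mol
n(O2) = 91.30 / 24.5 = 3.727 mol
n/ν for CH3OH = 3.402/2 = 1.701
n/ν for O2 = 3.727/3 = 1.242
Smallest n/ν is O2 → limiting reagent.
CH3OH consumed = (2/3) × 3.727 = 2.485 mol
CH3OH remaining = 3.402 − 2.485 = 0.9170 mol
mass = 0.9170 × 32.04 = 29.38 g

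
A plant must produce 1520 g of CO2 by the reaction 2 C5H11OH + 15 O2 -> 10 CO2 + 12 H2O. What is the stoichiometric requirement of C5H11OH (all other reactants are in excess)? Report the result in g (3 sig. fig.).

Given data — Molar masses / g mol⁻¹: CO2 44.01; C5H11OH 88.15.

n(CO2) = 1520 / 44.01 = 34.54 mol
n(C5H11OH) = (2/10) × 34.54 = 6.908 mol
mass = 6.908 × 88.15 = 608.9 g

609 g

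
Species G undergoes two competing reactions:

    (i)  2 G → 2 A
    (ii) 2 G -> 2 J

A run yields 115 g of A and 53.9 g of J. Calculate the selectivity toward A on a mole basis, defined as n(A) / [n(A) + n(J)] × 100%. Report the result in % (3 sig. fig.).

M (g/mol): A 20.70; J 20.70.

68.1 %

n(A) = 115 / 20.70 = 5.556 mol
n(J) = 53.9 / 20.70 = 2.604 mol
selectivity = 5.556/(5.556+2.604) × 100 = 68.09 %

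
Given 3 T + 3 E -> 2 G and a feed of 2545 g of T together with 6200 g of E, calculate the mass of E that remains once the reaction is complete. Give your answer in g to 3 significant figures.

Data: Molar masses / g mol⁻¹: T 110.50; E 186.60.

n(T) = 2545 / 110.50 = 23.03 mol
n(E) = 6200 / 186.60 = 33.23 mol
n/ν for T = 23.03/3 = 7.677
n/ν for E = 33.23/3 = 11.08
Smallest n/ν is T → limiting reagent.
E consumed = (3/3) × 23.03 = 23.03 mol
E remaining = 33.23 − 23.03 = 10.20 mol
mass = 10.20 × 186.60 = 1903 g

1900 g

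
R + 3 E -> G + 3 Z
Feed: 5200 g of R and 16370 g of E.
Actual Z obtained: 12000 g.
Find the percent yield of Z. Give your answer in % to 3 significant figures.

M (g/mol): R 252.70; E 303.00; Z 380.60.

n(R) = 5200 / 252.70 = 20.58 mol
n(E) = 16370 / 303.00 = 54.03 mol
n/ν for R = 20.58/1 = 20.58
n/ν for E = 54.03/3 = 18.01
Smallest n/ν is E → limiting reagent.
theoretical n(Z) = (3/3) × 54.03 = 54.03 mol → 20560 g
% yield = 12000 / 20560 × 100 = 58.37 %

58.4 %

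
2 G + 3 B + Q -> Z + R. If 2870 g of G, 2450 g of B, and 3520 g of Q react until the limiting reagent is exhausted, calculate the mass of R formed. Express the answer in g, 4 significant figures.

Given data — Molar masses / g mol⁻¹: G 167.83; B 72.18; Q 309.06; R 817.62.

n(G) = 2870 / 167.83 = 17.10 mol
n(B) = 2450 / 72.18 = 33.94 mol
n(Q) = 3520 / 309.06 = 11.39 mol
n/ν → G: 8.550, B: 11.31, Q: 11.39; G is limiting.
n(R) = (1/2) × 17.10 = 8.550 mol
mass = 8.550 × 817.62 = 6991 g

6991 g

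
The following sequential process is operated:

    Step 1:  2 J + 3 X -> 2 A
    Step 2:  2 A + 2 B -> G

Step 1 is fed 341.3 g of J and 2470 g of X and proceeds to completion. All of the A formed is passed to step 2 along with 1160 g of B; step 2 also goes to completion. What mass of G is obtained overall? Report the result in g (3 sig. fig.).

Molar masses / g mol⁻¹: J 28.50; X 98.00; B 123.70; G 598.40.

2810 g

Step 1:
n(J) = 341.3 / 28.50 = 11.98 mol
n(X) = 2470 / 98.00 = 25.20 mol
n/ν for J = 11.98/2 = 5.990
n/ν for X = 25.20/3 = 8.400
Smallest n/ν is J → limiting reagent.
n(A) produced = (2/2) × 11.98 = 11.98 mol
Step 2:
n(A) available = 11.98 mol
n(B) = 1160 / 123.70 = 9.378 mol
n/ν for A = 11.98/2 = 5.990
n/ν for B = 9.378/2 = 4.689
Smallest n/ν is B → limiting reagent.
n(G) = (1/2) × 9.378 = 4.689 mol
mass = 4.689 × 598.40 = 2806 g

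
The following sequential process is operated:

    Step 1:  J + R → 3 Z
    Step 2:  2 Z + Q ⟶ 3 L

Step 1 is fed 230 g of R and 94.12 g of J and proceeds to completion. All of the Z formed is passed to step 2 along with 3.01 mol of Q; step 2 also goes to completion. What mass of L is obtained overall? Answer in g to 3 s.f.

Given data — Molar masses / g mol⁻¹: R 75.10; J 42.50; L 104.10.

940 g

Step 1:
n(R) = 230.0 / 75.10 = 3.063 mol
n(J) = 94.12 / 42.50 = 2.215 mol
n/ν for R = 3.063/1 = 3.063
n/ν for J = 2.215/1 = 2.215
Smallest n/ν is J → limiting reagent.
n(Z) produced = (3/1) × 2.215 = 6.645 mol
Step 2:
n(Z) available = 6.645 mol
n(Q) = 3.010 mol
n/ν for Z = 6.645/2 = 3.323
n/ν for Q = 3.010/1 = 3.010
Smallest n/ν is Q → limiting reagent.
n(L) = (3/1) × 3.010 = 9.030 mol
mass = 9.030 × 104.10 = 940.0 g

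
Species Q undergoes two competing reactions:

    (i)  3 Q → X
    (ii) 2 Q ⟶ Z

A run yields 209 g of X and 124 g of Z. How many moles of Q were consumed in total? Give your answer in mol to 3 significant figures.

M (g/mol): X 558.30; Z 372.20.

n(X) = 209 / 558.30 = 0.3744 mol
n(Z) = 124 / 372.20 = 0.3332 mol
n(Q) via (i) = (3/1)×0.3744 = 1.123 mol
n(Q) via (ii) = (2/1)×0.3332 = 0.6664 mol
total n(Q) = 1.123 + 0.6664 = 1.789 mol

1.79 mol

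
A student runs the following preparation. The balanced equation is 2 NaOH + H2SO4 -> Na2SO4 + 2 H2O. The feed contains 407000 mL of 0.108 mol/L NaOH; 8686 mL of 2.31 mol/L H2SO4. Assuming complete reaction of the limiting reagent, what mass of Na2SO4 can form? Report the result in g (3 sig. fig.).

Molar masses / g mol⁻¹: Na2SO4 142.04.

2850 g

n(NaOH) = 0.108 × 407000/1000 = 43.96 mol
n(H2SO4) = 2.31 × 8686/1000 = 20.06 mol
n/ν for NaOH = 43.96/2 = 21.98
n/ν for H2SO4 = 20.06/1 = 20.06
Smallest n/ν is H2SO4 → limiting reagent.
n(Na2SO4) = (1/1) × 20.06 = 20.06 mol
mass = 20.06 × 142.04 = 2849 g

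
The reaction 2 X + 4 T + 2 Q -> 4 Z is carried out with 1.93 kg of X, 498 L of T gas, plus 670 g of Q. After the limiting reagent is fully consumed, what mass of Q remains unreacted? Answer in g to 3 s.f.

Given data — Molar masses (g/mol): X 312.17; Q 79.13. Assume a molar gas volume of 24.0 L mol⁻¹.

181 g

n(X) = 1.930×1000 / 312.17 = 6.183 mol
n(T) = 498.0 / 24.0 = 20.75 mol
n(Q) = 670.0 / 79.13 = 8.467 mol
n/ν for X = 6.183/2 = 3.092
n/ν for T = 20.75/4 = 5.188
n/ν for Q = 8.467/2 = 4.234
Smallest n/ν is X → limiting reagent.
Q consumed = (2/2) × 6.183 = 6.183 mol
Q remaining = 8.467 − 6.183 = 2.284 mol
mass = 2.284 × 79.13 = 180.7 g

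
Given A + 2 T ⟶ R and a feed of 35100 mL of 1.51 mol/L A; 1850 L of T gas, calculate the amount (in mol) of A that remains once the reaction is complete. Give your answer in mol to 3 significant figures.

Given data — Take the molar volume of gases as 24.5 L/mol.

n(A) = 1.51 × 35100/1000 = 53.00 mol
n(T) = 1850 / 24.5 = 75.51 mol
n/ν → A: 53.00, T: 37.76; T is limiting.
A consumed = (1/2) × 75.51 = 37.76 mol
A remaining = 53.00 − 37.76 = 15.24 mol

15.2 mol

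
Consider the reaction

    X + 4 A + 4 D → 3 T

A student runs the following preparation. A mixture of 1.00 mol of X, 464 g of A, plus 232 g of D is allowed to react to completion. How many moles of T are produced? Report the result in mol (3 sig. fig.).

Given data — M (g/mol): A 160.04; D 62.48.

n(X) = 1.000 mol
n(A) = 464.0 / 160.04 = 2.899 mol
n(D) = 232.0 / 62.48 = 3.713 mol
n/ν for X = 1.000/1 = 1.000
n/ν for A = 2.899/4 = 0.7248
n/ν for D = 3.713/4 = 0.9283
Smallest n/ν is A → limiting reagent.
n(T) = (3/4) × 2.899 = 2.174 mol

2.17 mol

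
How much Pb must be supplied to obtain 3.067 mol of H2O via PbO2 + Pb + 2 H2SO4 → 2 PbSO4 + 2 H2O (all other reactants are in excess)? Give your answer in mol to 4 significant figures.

n(H2O) = 3.067 mol
n(Pb) = (1/2) × 3.067 = 1.534 mol

1.534 mol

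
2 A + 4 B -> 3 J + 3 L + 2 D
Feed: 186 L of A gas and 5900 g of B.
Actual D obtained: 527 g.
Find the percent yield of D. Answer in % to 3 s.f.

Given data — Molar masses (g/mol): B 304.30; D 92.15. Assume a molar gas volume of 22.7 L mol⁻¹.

69.8 %

n(A) = 186.0 / 22.7 = 8.194 mol
n(B) = 5900 / 304.30 = 19.39 mol
n/ν for A = 8.194/2 = 4.097
n/ν for B = 19.39/4 = 4.848
Smallest n/ν is A → limiting reagent.
theoretical n(D) = (2/2) × 8.194 = 8.194 mol → 755.1 g
% yield = 527 / 755.1 × 100 = 69.79 %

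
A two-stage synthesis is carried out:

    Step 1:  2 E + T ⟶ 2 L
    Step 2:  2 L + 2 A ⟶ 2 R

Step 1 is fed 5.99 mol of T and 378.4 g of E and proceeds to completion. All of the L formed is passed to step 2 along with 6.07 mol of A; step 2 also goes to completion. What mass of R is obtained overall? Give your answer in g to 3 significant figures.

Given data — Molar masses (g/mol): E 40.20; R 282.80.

Step 1:
n(T) = 5.990 mol
n(E) = 378.4 / 40.20 = 9.413 mol
n/ν for T = 5.990/1 = 5.990
n/ν for E = 9.413/2 = 4.707
Smallest n/ν is E → limiting reagent.
n(L) produced = (2/2) × 9.413 = 9.413 mol
Step 2:
n(L) available = 9.413 mol
n(A) = 6.070 mol
n/ν for L = 9.413/2 = 4.707
n/ν for A = 6.070/2 = 3.035
Smallest n/ν is A → limiting reagent.
n(R) = (2/2) × 6.070 = 6.070 mol
mass = 6.070 × 282.80 = 1717 g

1720 g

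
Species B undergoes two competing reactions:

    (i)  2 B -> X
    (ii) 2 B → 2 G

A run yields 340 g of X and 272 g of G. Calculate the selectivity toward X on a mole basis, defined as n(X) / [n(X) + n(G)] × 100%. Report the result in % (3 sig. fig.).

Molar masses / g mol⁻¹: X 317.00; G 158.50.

n(X) = 340 / 317.00 = 1.073 mol
n(G) = 272 / 158.50 = 1.716 mol
selectivity = 1.073/(1.073+1.716) × 100 = 38.47 %

38.5 %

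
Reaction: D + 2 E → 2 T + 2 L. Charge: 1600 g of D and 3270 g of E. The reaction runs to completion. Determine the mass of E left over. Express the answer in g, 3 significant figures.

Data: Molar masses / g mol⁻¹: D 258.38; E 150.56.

1410 g

n(D) = 1600 / 258.38 = 6.192 mol
n(E) = 3270 / 150.56 = 21.72 mol
n/ν → D: 6.192, E: 10.86; D is limiting.
E consumed = (2/1) × 6.192 = 12.38 mol
E remaining = 21.72 − 12.38 = 9.340 mol
mass = 9.340 × 150.56 = 1406 g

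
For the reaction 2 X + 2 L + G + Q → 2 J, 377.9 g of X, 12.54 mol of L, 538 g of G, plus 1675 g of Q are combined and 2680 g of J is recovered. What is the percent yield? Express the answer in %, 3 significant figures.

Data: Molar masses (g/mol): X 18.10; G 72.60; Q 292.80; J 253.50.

92.4 %

n(X) = 377.9 / 18.10 = 20.88 mol
n(L) = 12.54 mol
n(G) = 538.0 / 72.60 = 7.410 mol
n(Q) = 1675 / 292.80 = 5.721 mol
n/ν for X = 20.88/2 = 10.44
n/ν for L = 12.54/2 = 6.270
n/ν for G = 7.410/1 = 7.410
n/ν for Q = 5.721/1 = 5.721
Smallest n/ν is Q → limiting reagent.
theoretical n(J) = (2/1) × 5.721 = 11.44 mol → 2900 g
% yield = 2680 / 2900 × 100 = 92.41 %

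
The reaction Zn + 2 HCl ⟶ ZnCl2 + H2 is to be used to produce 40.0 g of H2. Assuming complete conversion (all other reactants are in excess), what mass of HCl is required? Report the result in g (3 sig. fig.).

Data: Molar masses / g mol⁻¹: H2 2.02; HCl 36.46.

n(H2) = 40.0 / 2.02 = 19.80 mol
n(HCl) = (2/1) × 19.80 = 39.60 mol
mass = 39.60 × 36.46 = 1444 g

1440 g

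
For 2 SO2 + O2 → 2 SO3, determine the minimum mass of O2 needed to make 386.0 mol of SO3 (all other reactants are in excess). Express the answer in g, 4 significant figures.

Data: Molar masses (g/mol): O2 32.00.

n(SO3) = 386.0 mol
n(O2) = (1/2) × 386.0 = 193.0 mol
mass = 193.0 × 32.00 = 6176 g

6176 g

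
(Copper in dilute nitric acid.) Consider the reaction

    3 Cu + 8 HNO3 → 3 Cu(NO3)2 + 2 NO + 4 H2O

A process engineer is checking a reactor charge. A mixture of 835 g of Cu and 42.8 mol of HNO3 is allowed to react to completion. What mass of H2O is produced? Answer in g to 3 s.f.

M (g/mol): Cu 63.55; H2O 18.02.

316 g

n(Cu) = 835.0 / 63.55 = 13.14 mol
n(HNO3) = 42.80 mol
n/ν for Cu = 13.14/3 = 4.380
n/ν for HNO3 = 42.80/8 = 5.350
Smallest n/ν is Cu → limiting reagent.
n(H2O) = (4/3) × 13.14 = 17.52 mol
mass = 17.52 × 18.02 = 315.7 g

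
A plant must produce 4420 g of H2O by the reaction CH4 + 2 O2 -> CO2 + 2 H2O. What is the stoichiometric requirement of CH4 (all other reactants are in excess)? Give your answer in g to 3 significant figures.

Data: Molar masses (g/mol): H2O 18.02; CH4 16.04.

n(H2O) = 4420 / 18.02 = 245.3 mol
n(CH4) = (1/2) × 245.3 = 122.7 mol
mass = 122.7 × 16.04 = 1968 g

1970 g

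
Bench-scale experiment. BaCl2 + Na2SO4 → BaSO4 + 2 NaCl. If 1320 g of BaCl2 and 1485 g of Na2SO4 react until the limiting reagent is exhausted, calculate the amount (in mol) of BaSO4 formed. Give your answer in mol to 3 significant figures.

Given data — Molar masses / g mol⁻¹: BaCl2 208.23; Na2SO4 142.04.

n(BaCl2) = 1320 / 208.23 = 6.339 mol
n(Na2SO4) = 1485 / 142.04 = 10.45 mol
n/ν for BaCl2 = 6.339/1 = 6.339
n/ν for Na2SO4 = 10.45/1 = 10.45
Smallest n/ν is BaCl2 → limiting reagent.
n(BaSO4) = (1/1) × 6.339 = 6.339 mol

6.34 mol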